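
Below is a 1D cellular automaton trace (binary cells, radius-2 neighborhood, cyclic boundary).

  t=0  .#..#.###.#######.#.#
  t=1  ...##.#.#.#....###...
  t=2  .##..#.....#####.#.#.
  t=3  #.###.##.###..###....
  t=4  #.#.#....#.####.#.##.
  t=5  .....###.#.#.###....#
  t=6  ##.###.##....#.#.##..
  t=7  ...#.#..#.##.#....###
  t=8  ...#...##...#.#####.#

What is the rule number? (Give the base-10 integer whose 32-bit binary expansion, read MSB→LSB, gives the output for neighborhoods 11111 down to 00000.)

  nb #####: next=.  (t=0,i=12, bit31=0)
  nb ####.: next=#  (t=0,i=15, bit30=1)
  nb ###.#: next=#  (t=0,i=8, bit29=1)
  nb ###..: next=#  (t=1,i=17, bit28=1)
  nb ##.##: next=.  (t=0,i=9, bit27=0)
  nb ##.#.: next=#  (t=0,i=17, bit26=1)
  nb ##..#: next=#  (t=2,i=3, bit25=1)
  nb ##...: next=.  (t=1,i=18, bit24=0)
  nb #.###: next=#  (t=0,i=6, bit23=1)
  nb #.##.: next=.  (t=3,i=6, bit22=0)
  nb #.#.#: next=.  (t=0,i=18, bit21=0)
  nb #.#..: next=.  (t=0,i=1, bit20=0)
  nb #..##: next=#  (t=2,i=0, bit19=1)
  nb #..#.: next=#  (t=0,i=3, bit18=1)
  nb #...#: next=.  (t=7,i=1, bit17=0)
  nb #....: next=#  (t=1,i=12, bit16=1)
  nb .####: next=.  (t=0,i=11, bit15=0)
  nb .###.: next=.  (t=0,i=7, bit14=0)
  nb .##.#: next=.  (t=1,i=4, bit13=0)
  nb .##..: next=#  (t=2,i=2, bit12=1)
  nb .#.##: next=.  (t=0,i=5, bit11=0)
  nb .#.#.: next=.  (t=0,i=0, bit10=0)
  nb .#..#: next=.  (t=0,i=2, bit9=0)
  nb .#...: next=#  (t=1,i=11, bit8=1)
  nb ..###: next=#  (t=1,i=15, bit7=1)
  nb ..##.: next=.  (t=1,i=3, bit6=0)
  nb ..#.#: next=#  (t=0,i=4, bit5=1)
  nb ..#..: next=.  (t=2,i=5, bit4=0)
  nb ...##: next=#  (t=1,i=2, bit3=1)
  nb ...#.: next=.  (t=3,i=20, bit2=0)
  nb ....#: next=#  (t=1,i=1, bit1=1)
  nb .....: next=.  (t=1,i=0, bit0=0)
  bits 01110110100011010001000110101010 = 1988956586

1988956586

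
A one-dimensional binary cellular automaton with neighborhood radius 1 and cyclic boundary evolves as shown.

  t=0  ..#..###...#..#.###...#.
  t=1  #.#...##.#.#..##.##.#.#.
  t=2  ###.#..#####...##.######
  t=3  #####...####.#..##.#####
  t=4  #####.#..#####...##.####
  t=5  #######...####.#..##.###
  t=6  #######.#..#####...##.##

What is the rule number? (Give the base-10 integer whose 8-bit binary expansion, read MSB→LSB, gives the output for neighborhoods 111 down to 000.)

  ###|#  b7=1 t=0,i=6
  ##.|#  b6=1 t=0,i=7
  #.#|#  b5=1 t=0,i=15
  #..|.  b4=0 t=0,i=3
  .##|.  b3=0 t=0,i=5
  .#.|#  b2=1 t=0,i=2
  ..#|.  b1=0 t=0,i=1
  ...|#  b0=1 t=0,i=0
  bits 11100101 = 229

229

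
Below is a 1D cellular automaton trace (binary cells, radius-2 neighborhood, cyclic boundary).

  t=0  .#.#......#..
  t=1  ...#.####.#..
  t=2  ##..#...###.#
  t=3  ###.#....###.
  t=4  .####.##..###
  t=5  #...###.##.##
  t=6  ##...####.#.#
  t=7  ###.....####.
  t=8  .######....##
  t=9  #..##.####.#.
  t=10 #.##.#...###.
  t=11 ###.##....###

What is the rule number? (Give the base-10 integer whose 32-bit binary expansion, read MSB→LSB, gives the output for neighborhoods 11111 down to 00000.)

3212396627

  [31] ##### => #  t=8,i=3
  [30] ####. => .  t=1,i=7
  [29] ###.# => #  t=1,i=8
  [28] ###.. => #  t=2,i=1
  [27] ##.## => #  t=2,i=11
  [26] ##.#. => #  t=1,i=9
  [25] ##..# => #  t=2,i=2
  [24] ##... => #  t=5,i=1
  [23] #.### => .  t=1,i=5
  [22] #.##. => #  t=4,i=6
  [21] #.#.# => #  t=6,i=10
  [20] #.#.. => #  t=0,i=3
  [19] #..## => #  t=4,i=9
  [18] #..#. => .  t=2,i=3
  [17] #...# => .  t=0,i=12
  [16] #.... => #  t=0,i=5
  [15] .#### => .  t=1,i=6
  [14] .###. => #  t=2,i=0
  [13] .##.# => .  t=5,i=9
  [12] .##.. => .  t=4,i=7
  [11] .#.## => #  t=1,i=4
  [10] .#.#. => .  t=0,i=2
  [9] .#..# => .  t=9,i=1
  [8] .#... => .  t=0,i=4
  [7] ..### => .  t=2,i=8
  [6] ..##. => #  t=8,i=11
  [5] ..#.# => .  t=0,i=1
  [4] ..#.. => #  t=0,i=10
  [3] ...## => .  t=2,i=7
  [2] ...#. => .  t=0,i=0
  [1] ....# => #  t=0,i=8
  [0] ..... => #  t=0,i=6
  bits 10111111011110010100100001010011 = 3212396627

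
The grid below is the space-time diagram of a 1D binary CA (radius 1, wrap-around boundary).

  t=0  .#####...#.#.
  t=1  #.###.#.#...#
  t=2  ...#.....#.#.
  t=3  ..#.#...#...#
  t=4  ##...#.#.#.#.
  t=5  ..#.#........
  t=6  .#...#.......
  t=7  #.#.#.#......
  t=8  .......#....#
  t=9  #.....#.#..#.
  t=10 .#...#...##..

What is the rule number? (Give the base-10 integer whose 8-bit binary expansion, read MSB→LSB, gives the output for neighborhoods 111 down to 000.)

  [7] ### => #  t=0,i=2
  [6] ##. => .  t=0,i=5
  [5] #.# => .  t=0,i=10
  [4] #.. => #  t=0,i=6
  [3] .## => .  t=0,i=1
  [2] .#. => .  t=0,i=9
  [1] ..# => #  t=0,i=0
  [0] ... => .  t=0,i=7
  bits 10010010 = 146

146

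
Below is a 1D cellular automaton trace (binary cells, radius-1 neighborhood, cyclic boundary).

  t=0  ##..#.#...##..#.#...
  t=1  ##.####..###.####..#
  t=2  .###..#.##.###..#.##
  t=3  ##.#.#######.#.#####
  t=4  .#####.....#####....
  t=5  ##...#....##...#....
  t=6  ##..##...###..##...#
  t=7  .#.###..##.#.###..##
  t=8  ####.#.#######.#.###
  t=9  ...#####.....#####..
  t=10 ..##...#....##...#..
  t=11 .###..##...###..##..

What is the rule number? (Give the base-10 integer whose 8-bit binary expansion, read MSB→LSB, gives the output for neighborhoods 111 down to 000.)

110

  ### -> .   bit 7 = 0  t=1,i=0
  ##. -> #   bit 6 = 1  t=0,i=1
  #.# -> #   bit 5 = 1  t=0,i=5
  #.. -> .   bit 4 = 0  t=0,i=2
  .## -> #   bit 3 = 1  t=0,i=0
  .#. -> #   bit 2 = 1  t=0,i=4
  ..# -> #   bit 1 = 1  t=0,i=3
  ... -> .   bit 0 = 0  t=0,i=8
  bits 01101110 = 110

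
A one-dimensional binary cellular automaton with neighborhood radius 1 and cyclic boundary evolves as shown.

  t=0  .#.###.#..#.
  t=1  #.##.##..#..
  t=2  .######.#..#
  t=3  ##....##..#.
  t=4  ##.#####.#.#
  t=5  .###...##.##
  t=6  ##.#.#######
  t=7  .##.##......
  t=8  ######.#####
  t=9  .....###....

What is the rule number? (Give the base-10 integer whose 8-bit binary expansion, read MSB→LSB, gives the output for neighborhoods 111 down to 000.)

  ###|.  b7=0 t=0,i=4
  ##.|#  b6=1 t=0,i=5
  #.#|#  b5=1 t=0,i=2
  #..|.  b4=0 t=0,i=8
  .##|#  b3=1 t=0,i=3
  .#.|.  b2=0 t=0,i=1
  ..#|#  b1=1 t=0,i=0
  ...|#  b0=1 t=3,i=3
  bits 01101011 = 107

107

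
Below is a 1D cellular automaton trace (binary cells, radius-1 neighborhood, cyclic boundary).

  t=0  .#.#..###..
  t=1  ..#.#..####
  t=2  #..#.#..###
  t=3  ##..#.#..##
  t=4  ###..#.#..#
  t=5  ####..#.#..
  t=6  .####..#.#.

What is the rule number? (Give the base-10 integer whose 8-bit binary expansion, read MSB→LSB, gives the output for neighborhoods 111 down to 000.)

241

  ### -> #   bit 7 = 1  t=0,i=7
  ##. -> #   bit 6 = 1  t=0,i=8
  #.# -> #   bit 5 = 1  t=0,i=2
  #.. -> #   bit 4 = 1  t=0,i=4
  .## -> .   bit 3 = 0  t=0,i=6
  .#. -> .   bit 2 = 0  t=0,i=1
  ..# -> .   bit 1 = 0  t=0,i=0
  ... -> #   bit 0 = 1  t=0,i=10
  bits 11110001 = 241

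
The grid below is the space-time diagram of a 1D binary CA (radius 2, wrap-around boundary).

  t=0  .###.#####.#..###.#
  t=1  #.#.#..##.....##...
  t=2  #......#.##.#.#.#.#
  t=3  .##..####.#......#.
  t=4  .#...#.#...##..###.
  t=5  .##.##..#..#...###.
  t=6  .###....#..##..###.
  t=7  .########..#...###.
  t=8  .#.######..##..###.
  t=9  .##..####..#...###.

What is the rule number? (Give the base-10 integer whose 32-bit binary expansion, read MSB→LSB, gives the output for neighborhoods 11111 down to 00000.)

  nb #####: next=#  (t=0,i=7, bit31=1)
  nb ####.: next=#  (t=0,i=8, bit30=1)
  nb ###.#: next=.  (t=0,i=3, bit29=0)
  nb ###..: next=#  (t=4,i=17, bit28=1)
  nb ##.##: next=#  (t=0,i=4, bit27=1)
  nb ##.#.: next=.  (t=0,i=10, bit26=0)
  nb ##..#: next=.  (t=3,i=3, bit25=0)
  nb ##...: next=#  (t=1,i=9, bit24=1)
  nb #.###: next=.  (t=0,i=1, bit23=0)
  nb #.##.: next=.  (t=2,i=9, bit22=0)
  nb #.#.#: next=.  (t=0,i=18, bit21=0)
  nb #.#..: next=.  (t=0,i=11, bit20=0)
  nb #..##: next=.  (t=0,i=13, bit19=0)
  nb #..#.: next=.  (t=4,i=0, bit18=0)
  nb #...#: next=.  (t=1,i=17, bit17=0)
  nb #....: next=#  (t=1,i=10, bit16=1)
  nb .####: next=.  (t=0,i=6, bit15=0)
  nb .###.: next=#  (t=0,i=2, bit14=1)
  nb .##.#: next=#  (t=2,i=10, bit13=1)
  nb .##..: next=.  (t=1,i=8, bit12=0)
  nb .#.##: next=#  (t=0,i=0, bit11=1)
  nb .#.#.: next=.  (t=1,i=1, bit10=0)
  nb .#..#: next=.  (t=0,i=12, bit9=0)
  nb .#...: next=#  (t=3,i=11, bit8=1)
  nb ..###: next=#  (t=0,i=14, bit7=1)
  nb ..##.: next=#  (t=1,i=7, bit6=1)
  nb ..#.#: next=#  (t=1,i=0, bit5=1)
  nb ..#..: next=#  (t=3,i=17, bit4=1)
  nb ...##: next=.  (t=1,i=13, bit3=0)
  nb ...#.: next=#  (t=1,i=18, bit2=1)
  nb ....#: next=#  (t=1,i=12, bit1=1)
  nb .....: next=.  (t=1,i=11, bit0=0)
  bits 11011001000000010110100111110110 = 3640748534

3640748534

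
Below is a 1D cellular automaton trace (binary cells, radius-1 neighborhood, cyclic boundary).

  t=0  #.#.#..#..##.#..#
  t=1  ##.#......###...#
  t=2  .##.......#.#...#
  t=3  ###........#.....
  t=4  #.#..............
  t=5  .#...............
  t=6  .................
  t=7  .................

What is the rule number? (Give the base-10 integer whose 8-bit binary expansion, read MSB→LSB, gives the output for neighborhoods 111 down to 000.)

104

  nb ###: next=.  (t=1,i=0, bit7=0)
  nb ##.: next=#  (t=0,i=0, bit6=1)
  nb #.#: next=#  (t=0,i=1, bit5=1)
  nb #..: next=.  (t=0,i=5, bit4=0)
  nb .##: next=#  (t=0,i=10, bit3=1)
  nb .#.: next=.  (t=0,i=2, bit2=0)
  nb ..#: next=.  (t=0,i=6, bit1=0)
  nb ...: next=.  (t=1,i=5, bit0=0)
  bits 01101000 = 104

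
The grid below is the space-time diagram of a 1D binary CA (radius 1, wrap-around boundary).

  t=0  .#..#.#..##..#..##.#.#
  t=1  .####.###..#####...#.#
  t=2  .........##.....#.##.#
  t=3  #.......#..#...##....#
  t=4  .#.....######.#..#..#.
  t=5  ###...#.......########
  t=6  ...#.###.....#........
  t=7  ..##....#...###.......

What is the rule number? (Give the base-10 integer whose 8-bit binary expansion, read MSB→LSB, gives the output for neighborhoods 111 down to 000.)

  ### -> .   bit 7 = 0  t=1,i=2
  ##. -> .   bit 6 = 0  t=0,i=10
  #.# -> .   bit 5 = 0  t=0,i=0
  #.. -> #   bit 4 = 1  t=0,i=2
  .## -> .   bit 3 = 0  t=0,i=9
  .#. -> #   bit 2 = 1  t=0,i=1
  ..# -> #   bit 1 = 1  t=0,i=3
  ... -> .   bit 0 = 0  t=1,i=17
  bits 00010110 = 22

22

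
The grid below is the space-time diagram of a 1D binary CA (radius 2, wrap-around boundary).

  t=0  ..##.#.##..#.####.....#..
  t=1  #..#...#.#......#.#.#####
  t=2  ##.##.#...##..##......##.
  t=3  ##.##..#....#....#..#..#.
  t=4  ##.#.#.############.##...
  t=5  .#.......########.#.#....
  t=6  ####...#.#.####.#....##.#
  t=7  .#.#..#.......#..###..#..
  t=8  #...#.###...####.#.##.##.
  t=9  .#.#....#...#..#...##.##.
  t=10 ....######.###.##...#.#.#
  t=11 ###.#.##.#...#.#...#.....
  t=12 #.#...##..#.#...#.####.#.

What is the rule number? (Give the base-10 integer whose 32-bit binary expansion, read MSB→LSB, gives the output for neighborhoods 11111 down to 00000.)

  #####|#  b31=1 t=1,i=22
  ####.|.  b30=0 t=0,i=15
  ###.#|#  b29=1 t=4,i=18
  ###..|#  b28=1 t=0,i=16
  ##.##|.  b27=0 t=2,i=2
  ##.#.|.  b26=0 t=0,i=4
  ##..#|#  b25=1 t=0,i=9
  ##...|.  b24=0 t=0,i=17
  #.###|.  b23=0 t=0,i=13
  #.##.|#  b22=1 t=0,i=7
  #.#.#|.  b21=0 t=0,i=5
  #.#..|.  b20=0 t=1,i=9
  #..##|.  b19=0 t=2,i=13
  #..#.|.  b18=0 t=0,i=10
  #...#|.  b17=0 t=1,i=5
  #....|#  b16=1 t=0,i=18
  .####|.  b15=0 t=0,i=14
  .###.|.  b14=0 t=7,i=18
  .##.#|#  b13=1 t=0,i=3
  .##..|.  b12=0 t=0,i=8
  .#.##|.  b11=0 t=0,i=6
  .#.#.|.  b10=0 t=1,i=8
  .#..#|#  b9=1 t=3,i=18
  .#...|#  b8=1 t=0,i=23
  ..###|#  b7=1 t=5,i=9
  ..##.|.  b6=0 t=0,i=2
  ..#.#|.  b5=0 t=0,i=11
  ..#..|#  b4=1 t=0,i=22
  ...##|.  b3=0 t=0,i=1
  ...#.|#  b2=1 t=0,i=21
  ....#|#  b1=1 t=0,i=0
  .....|.  b0=0 t=0,i=19
  bits 10110010010000010010001110010110 = 2990613398

2990613398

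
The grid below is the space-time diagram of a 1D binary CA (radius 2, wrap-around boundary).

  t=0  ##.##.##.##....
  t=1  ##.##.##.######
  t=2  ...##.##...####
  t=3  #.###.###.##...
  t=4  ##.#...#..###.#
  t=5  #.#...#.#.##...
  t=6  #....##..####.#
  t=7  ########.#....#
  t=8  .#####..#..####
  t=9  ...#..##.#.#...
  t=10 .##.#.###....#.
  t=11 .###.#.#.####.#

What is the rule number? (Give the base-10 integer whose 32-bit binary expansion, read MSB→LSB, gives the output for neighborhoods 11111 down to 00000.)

  #####|#  b31=1 t=1,i=11
  ####.|.  b30=0 t=1,i=0
  ###.#|.  b29=0 t=1,i=1
  ###..|.  b28=0 t=2,i=14
  ##.##|.  b27=0 t=0,i=2
  ##.#.|#  b26=1 t=4,i=2
  ##..#|#  b25=1 t=6,i=7
  ##...|#  b24=1 t=0,i=11
  #.###|.  b23=0 t=1,i=9
  #.##.|#  b22=1 t=0,i=3
  #.#.#|.  b21=0 t=5,i=8
  #.#..|.  b20=0 t=4,i=3
  #..##|.  b19=0 t=4,i=9
  #..#.|#  b18=1 t=8,i=7
  #...#|.  b17=0 t=2,i=1
  #....|#  b16=1 t=0,i=12
  .####|.  b15=0 t=1,i=10
  .###.|#  b14=1 t=3,i=3
  .##.#|#  b13=1 t=0,i=1
  .##..|#  b12=1 t=0,i=10
  .#.##|#  b11=1 t=3,i=1
  .#.#.|.  b10=0 t=5,i=1
  .#..#|#  b9=1 t=4,i=8
  .#...|.  b8=0 t=4,i=4
  ..###|#  b7=1 t=2,i=11
  ..##.|#  b6=1 t=0,i=0
  ..#.#|#  b5=1 t=3,i=0
  ..#..|.  b4=0 t=4,i=7
  ...##|#  b3=1 t=0,i=14
  ...#.|#  b2=1 t=3,i=14
  ....#|#  b1=1 t=0,i=13
  .....|.  b0=0 t=9,i=0
  bits 10000111010001010111101011101110 = 2269477614

2269477614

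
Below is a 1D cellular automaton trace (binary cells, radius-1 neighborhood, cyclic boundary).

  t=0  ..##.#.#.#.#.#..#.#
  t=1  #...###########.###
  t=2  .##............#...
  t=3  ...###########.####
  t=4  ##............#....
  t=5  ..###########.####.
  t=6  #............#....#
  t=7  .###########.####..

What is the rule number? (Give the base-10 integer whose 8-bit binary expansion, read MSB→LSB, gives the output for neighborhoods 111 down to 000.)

53

  nb ###: next=.  (t=1,i=5, bit7=0)
  nb ##.: next=.  (t=0,i=3, bit6=0)
  nb #.#: next=#  (t=0,i=4, bit5=1)
  nb #..: next=#  (t=0,i=0, bit4=1)
  nb .##: next=.  (t=0,i=2, bit3=0)
  nb .#.: next=#  (t=0,i=5, bit2=1)
  nb ..#: next=.  (t=0,i=1, bit1=0)
  nb ...: next=#  (t=1,i=2, bit0=1)
  bits 00110101 = 53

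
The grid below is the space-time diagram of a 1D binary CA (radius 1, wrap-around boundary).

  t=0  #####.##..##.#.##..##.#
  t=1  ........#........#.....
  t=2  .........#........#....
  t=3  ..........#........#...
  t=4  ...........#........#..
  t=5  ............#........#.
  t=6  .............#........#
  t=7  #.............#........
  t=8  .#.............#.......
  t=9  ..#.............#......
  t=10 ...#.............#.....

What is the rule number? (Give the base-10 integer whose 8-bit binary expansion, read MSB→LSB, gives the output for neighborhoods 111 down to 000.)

  ###|.  b7=0 t=0,i=0
  ##.|.  b6=0 t=0,i=4
  #.#|.  b5=0 t=0,i=5
  #..|#  b4=1 t=0,i=8
  .##|.  b3=0 t=0,i=6
  .#.|.  b2=0 t=0,i=13
  ..#|.  b1=0 t=0,i=9
  ...|.  b0=0 t=1,i=0
  bits 00010000 = 16

16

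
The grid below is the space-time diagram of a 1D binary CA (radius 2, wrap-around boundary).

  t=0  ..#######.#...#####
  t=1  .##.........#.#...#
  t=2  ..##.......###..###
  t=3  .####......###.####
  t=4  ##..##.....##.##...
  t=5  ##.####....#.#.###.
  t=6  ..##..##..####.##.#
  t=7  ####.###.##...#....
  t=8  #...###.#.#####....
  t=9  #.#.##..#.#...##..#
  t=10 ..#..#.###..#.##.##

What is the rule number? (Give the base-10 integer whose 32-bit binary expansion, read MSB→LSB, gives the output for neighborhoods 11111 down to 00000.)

430855924

  nb #####: next=.  (t=0,i=4, bit31=0)
  nb ####.: next=.  (t=0,i=7, bit30=0)
  nb ###.#: next=.  (t=0,i=8, bit29=0)
  nb ###..: next=#  (t=0,i=18, bit28=1)
  nb ##.##: next=#  (t=3,i=0, bit27=1)
  nb ##.#.: next=.  (t=0,i=9, bit26=0)
  nb ##..#: next=.  (t=0,i=0, bit25=0)
  nb ##...: next=#  (t=1,i=3, bit24=1)
  nb #.###: next=#  (t=3,i=1, bit23=1)
  nb #.##.: next=.  (t=1,i=1, bit22=0)
  nb #.#.#: next=#  (t=5,i=13, bit21=1)
  nb #.#..: next=.  (t=0,i=10, bit20=0)
  nb #..##: next=#  (t=0,i=1, bit19=1)
  nb #..#.: next=#  (t=9,i=7, bit18=1)
  nb #...#: next=#  (t=0,i=12, bit17=1)
  nb #....: next=.  (t=1,i=4, bit16=0)
  nb .####: next=.  (t=0,i=3, bit15=0)
  nb .###.: next=#  (t=2,i=12, bit14=1)
  nb .##.#: next=.  (t=4,i=12, bit13=0)
  nb .##..: next=#  (t=1,i=2, bit12=1)
  nb .#.##: next=.  (t=1,i=0, bit11=0)
  nb .#.#.: next=#  (t=1,i=13, bit10=1)
  nb .#..#: next=#  (t=6,i=0, bit9=1)
  nb .#...: next=.  (t=0,i=11, bit8=0)
  nb ..###: next=#  (t=0,i=2, bit7=1)
  nb ..##.: next=#  (t=2,i=2, bit6=1)
  nb ..#.#: next=#  (t=1,i=12, bit5=1)
  nb ..#..: next=#  (t=7,i=14, bit4=1)
  nb ...##: next=.  (t=0,i=13, bit3=0)
  nb ...#.: next=#  (t=1,i=11, bit2=1)
  nb ....#: next=.  (t=1,i=10, bit1=0)
  nb .....: next=.  (t=1,i=5, bit0=0)
  bits 00011001101011100101011011110100 = 430855924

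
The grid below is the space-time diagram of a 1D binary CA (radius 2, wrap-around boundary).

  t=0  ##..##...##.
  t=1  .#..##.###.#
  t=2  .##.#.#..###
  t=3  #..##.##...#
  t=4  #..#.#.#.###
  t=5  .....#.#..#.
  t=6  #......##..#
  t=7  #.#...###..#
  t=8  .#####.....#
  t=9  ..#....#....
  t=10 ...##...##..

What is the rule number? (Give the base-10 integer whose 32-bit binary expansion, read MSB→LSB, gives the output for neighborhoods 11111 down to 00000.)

  ##### -> .   bit 31 = 0  t=8,i=3
  ####. -> .   bit 30 = 0  t=4,i=11
  ###.# -> #   bit 29 = 1  t=1,i=9
  ###.. -> .   bit 28 = 0  t=4,i=0
  ##.## -> #   bit 27 = 1  t=0,i=11
  ##.#. -> #   bit 26 = 1  t=1,i=10
  ##..# -> .   bit 25 = 0  t=0,i=2
  ##... -> .   bit 24 = 0  t=0,i=6
  #.### -> .   bit 23 = 0  t=1,i=7
  #.##. -> .   bit 22 = 0  t=0,i=0
  #.#.# -> #   bit 21 = 1  t=1,i=11
  #.#.. -> #   bit 20 = 1  t=1,i=1
  #..## -> .   bit 19 = 0  t=0,i=3
  #..#. -> .   bit 18 = 0  t=4,i=2
  #...# -> #   bit 17 = 1  t=0,i=7
  #.... -> #   bit 16 = 1  t=5,i=0
  .#### -> #   bit 15 = 1  t=4,i=10
  .###. -> .   bit 14 = 0  t=1,i=8
  .##.# -> .   bit 13 = 0  t=0,i=10
  .##.. -> #   bit 12 = 1  t=0,i=1
  .#.## -> .   bit 11 = 0  t=4,i=8
  .#.#. -> .   bit 10 = 0  t=1,i=0
  .#..# -> #   bit 9 = 1  t=1,i=2
  .#... -> #   bit 8 = 1  t=5,i=11
  ..### -> .   bit 7 = 0  t=2,i=9
  ..##. -> #   bit 6 = 1  t=0,i=4
  ..#.# -> .   bit 5 = 0  t=4,i=3
  ..#.. -> .   bit 4 = 0  t=5,i=10
  ...## -> #   bit 3 = 1  t=0,i=8
  ...#. -> .   bit 2 = 0  t=5,i=4
  ....# -> .   bit 1 = 0  t=5,i=3
  ..... -> .   bit 0 = 0  t=5,i=1
  bits 00101100001100111001001101001000 = 741577544

741577544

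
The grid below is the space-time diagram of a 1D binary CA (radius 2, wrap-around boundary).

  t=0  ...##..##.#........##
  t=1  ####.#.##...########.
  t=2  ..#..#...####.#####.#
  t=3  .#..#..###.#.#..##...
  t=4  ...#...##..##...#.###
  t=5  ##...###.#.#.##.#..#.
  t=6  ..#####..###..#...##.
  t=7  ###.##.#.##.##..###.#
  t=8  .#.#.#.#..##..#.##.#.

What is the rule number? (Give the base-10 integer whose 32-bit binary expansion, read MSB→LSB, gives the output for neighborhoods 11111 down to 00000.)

3408356587

  ##### -> #   bit 31 = 1  t=1,i=14
  ####. -> #   bit 30 = 1  t=1,i=2
  ###.# -> .   bit 29 = 0  t=1,i=3
  ###.. -> .   bit 28 = 0  t=4,i=20
  ##.## -> #   bit 27 = 1  t=1,i=20
  ##.#. -> .   bit 26 = 0  t=0,i=9
  ##..# -> #   bit 25 = 1  t=0,i=5
  ##... -> #   bit 24 = 1  t=0,i=0
  #.### -> .   bit 23 = 0  t=1,i=0
  #.##. -> .   bit 22 = 0  t=1,i=7
  #.#.# -> #   bit 21 = 1  t=1,i=5
  #.#.. -> .   bit 20 = 0  t=0,i=10
  #..## -> .   bit 19 = 0  t=0,i=6
  #..#. -> #   bit 18 = 1  t=2,i=1
  #...# -> #   bit 17 = 1  t=0,i=1
  #.... -> #   bit 16 = 1  t=0,i=12
  .#### -> .   bit 15 = 0  t=1,i=1
  .###. -> #   bit 14 = 1  t=3,i=8
  .##.# -> #   bit 13 = 1  t=0,i=8
  .##.. -> .   bit 12 = 0  t=0,i=4
  .#.## -> .   bit 11 = 0  t=1,i=6
  .#.#. -> #   bit 10 = 1  t=3,i=12
  .#..# -> .   bit 9 = 0  t=2,i=0
  .#... -> .   bit 8 = 0  t=0,i=11
  ..### -> #   bit 7 = 1  t=1,i=12
  ..##. -> #   bit 6 = 1  t=0,i=3
  ..#.# -> #   bit 5 = 1  t=4,i=16
  ..#.. -> .   bit 4 = 0  t=2,i=2
  ...## -> #   bit 3 = 1  t=0,i=2
  ...#. -> .   bit 2 = 0  t=3,i=0
  ....# -> #   bit 1 = 1  t=0,i=17
  ..... -> #   bit 0 = 1  t=0,i=13
  bits 11001011001001110110010011101011 = 3408356587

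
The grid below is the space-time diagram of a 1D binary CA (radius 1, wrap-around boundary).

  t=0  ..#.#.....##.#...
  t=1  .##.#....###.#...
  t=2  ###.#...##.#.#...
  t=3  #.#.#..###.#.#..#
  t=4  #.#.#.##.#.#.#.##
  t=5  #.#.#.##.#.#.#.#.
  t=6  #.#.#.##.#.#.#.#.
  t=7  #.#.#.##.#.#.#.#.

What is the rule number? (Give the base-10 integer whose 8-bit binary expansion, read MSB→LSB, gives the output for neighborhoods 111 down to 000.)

  [7] ### => .  t=1,i=10
  [6] ##. => #  t=0,i=11
  [5] #.# => .  t=0,i=3
  [4] #.. => .  t=0,i=5
  [3] .## => #  t=0,i=10
  [2] .#. => #  t=0,i=2
  [1] ..# => #  t=0,i=1
  [0] ... => .  t=0,i=0
  bits 01001110 = 78

78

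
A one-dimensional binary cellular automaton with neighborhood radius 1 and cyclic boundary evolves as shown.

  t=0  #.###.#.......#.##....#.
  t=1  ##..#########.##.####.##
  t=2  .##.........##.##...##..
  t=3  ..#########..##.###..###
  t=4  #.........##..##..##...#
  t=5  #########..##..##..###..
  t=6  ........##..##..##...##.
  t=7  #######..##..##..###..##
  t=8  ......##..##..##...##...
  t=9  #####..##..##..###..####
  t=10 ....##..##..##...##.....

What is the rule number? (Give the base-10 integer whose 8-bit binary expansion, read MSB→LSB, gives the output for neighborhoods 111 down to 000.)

117

  ### -> .   bit 7 = 0  t=0,i=3
  ##. -> #   bit 6 = 1  t=0,i=4
  #.# -> #   bit 5 = 1  t=0,i=1
  #.. -> #   bit 4 = 1  t=0,i=7
  .## -> .   bit 3 = 0  t=0,i=2
  .#. -> #   bit 2 = 1  t=0,i=0
  ..# -> .   bit 1 = 0  t=0,i=13
  ... -> #   bit 0 = 1  t=0,i=8
  bits 01110101 = 117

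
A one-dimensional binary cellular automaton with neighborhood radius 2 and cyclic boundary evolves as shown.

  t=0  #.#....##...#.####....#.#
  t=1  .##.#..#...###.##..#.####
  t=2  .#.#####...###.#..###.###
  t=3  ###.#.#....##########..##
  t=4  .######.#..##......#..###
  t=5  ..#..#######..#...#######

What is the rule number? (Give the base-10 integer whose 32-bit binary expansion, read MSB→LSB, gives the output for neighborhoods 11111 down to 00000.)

  [31] ##### => .  t=2,i=5
  [30] ####. => #  t=0,i=16
  [29] ###.# => #  t=1,i=13
  [28] ###.. => .  t=0,i=17
  [27] ##.## => .  t=1,i=0
  [26] ##.#. => #  t=0,i=1
  [25] ##..# => .  t=1,i=17
  [24] ##... => .  t=0,i=9
  [23] #.### => .  t=0,i=14
  [22] #.##. => #  t=0,i=24
  [21] #.#.# => #  t=2,i=1
  [20] #.#.. => #  t=0,i=2
  [19] #..## => #  t=2,i=17
  [18] #..#. => #  t=1,i=6
  [17] #...# => .  t=0,i=10
  [16] #.... => #  t=0,i=4
  [15] .#### => #  t=0,i=15
  [14] .###. => #  t=1,i=12
  [13] .##.# => .  t=0,i=0
  [12] .##.. => .  t=0,i=8
  [11] .#.## => #  t=0,i=13
  [10] .#.#. => #  t=3,i=5
  [9] .#..# => #  t=1,i=5
  [8] .#... => .  t=0,i=3
  [7] ..### => #  t=1,i=11
  [6] ..##. => #  t=0,i=7
  [5] ..#.# => #  t=0,i=12
  [4] ..#.. => #  t=1,i=7
  [3] ...## => .  t=0,i=6
  [2] ...#. => #  t=0,i=11
  [1] ....# => .  t=0,i=5
  [0] ..... => .  t=4,i=15
  bits 01100100011111011100111011110100 = 1685966580

1685966580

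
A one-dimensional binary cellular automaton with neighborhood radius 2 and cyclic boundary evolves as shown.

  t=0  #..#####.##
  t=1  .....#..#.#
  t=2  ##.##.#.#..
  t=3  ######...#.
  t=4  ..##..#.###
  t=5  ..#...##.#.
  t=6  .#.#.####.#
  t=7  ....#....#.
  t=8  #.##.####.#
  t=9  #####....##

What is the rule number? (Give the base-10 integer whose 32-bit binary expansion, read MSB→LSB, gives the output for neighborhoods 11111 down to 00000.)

2369874798

  [31] ##### => #  t=0,i=5
  [30] ####. => .  t=0,i=6
  [29] ###.# => .  t=0,i=7
  [28] ###.. => .  t=0,i=0
  [27] ##.## => #  t=0,i=8
  [26] ##.#. => #  t=2,i=5
  [25] ##..# => .  t=0,i=1
  [24] ##... => #  t=3,i=6
  [23] #.### => .  t=0,i=9
  [22] #.##. => #  t=2,i=3
  [21] #.#.# => .  t=2,i=6
  [20] #.#.. => .  t=1,i=10
  [19] #..## => .  t=0,i=2
  [18] #..#. => .  t=1,i=7
  [17] #...# => .  t=3,i=7
  [16] #.... => #  t=1,i=1
  [15] .#### => .  t=0,i=4
  [14] .###. => #  t=0,i=10
  [13] .##.# => #  t=2,i=1
  [12] .##.. => .  t=4,i=3
  [11] .#.## => #  t=3,i=10
  [10] .#.#. => .  t=1,i=9
  [9] .#..# => #  t=1,i=6
  [8] .#... => #  t=1,i=0
  [7] ..### => .  t=0,i=3
  [6] ..##. => #  t=2,i=0
  [5] ..#.# => #  t=1,i=8
  [4] ..#.. => .  t=1,i=5
  [3] ...## => #  t=5,i=5
  [2] ...#. => #  t=1,i=4
  [1] ....# => #  t=1,i=3
  [0] ..... => .  t=1,i=2
  bits 10001101010000010110101101101110 = 2369874798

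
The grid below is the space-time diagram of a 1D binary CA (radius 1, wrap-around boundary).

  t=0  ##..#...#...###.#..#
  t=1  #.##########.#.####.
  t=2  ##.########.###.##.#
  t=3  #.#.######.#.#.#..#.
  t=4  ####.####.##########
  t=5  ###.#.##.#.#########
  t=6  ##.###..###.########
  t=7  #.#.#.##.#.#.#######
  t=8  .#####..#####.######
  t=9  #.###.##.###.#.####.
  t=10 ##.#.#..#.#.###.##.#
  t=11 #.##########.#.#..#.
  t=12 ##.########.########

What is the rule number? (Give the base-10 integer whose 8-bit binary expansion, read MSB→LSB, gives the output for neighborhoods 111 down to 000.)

  ### -> #   bit 7 = 1  t=0,i=0
  ##. -> .   bit 6 = 0  t=0,i=1
  #.# -> #   bit 5 = 1  t=0,i=15
  #.. -> #   bit 4 = 1  t=0,i=2
  .## -> .   bit 3 = 0  t=0,i=12
  .#. -> #   bit 2 = 1  t=0,i=4
  ..# -> #   bit 1 = 1  t=0,i=3
  ... -> #   bit 0 = 1  t=0,i=6
  bits 10110111 = 183

183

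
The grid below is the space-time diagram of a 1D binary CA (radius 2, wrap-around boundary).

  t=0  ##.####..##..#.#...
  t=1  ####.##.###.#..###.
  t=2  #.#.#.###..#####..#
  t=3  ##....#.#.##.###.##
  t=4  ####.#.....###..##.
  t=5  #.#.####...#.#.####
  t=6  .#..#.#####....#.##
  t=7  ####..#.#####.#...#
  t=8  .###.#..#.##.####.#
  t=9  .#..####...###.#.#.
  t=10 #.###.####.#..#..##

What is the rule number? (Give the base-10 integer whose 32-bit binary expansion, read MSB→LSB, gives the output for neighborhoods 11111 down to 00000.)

  #####|#  b31=1 t=2,i=13
  ####.|#  b30=1 t=0,i=5
  ###.#|.  b29=0 t=1,i=3
  ###..|#  b28=1 t=0,i=6
  ##.##|#  b27=1 t=0,i=2
  ##.#.|#  b26=1 t=1,i=11
  ##..#|.  b25=0 t=0,i=7
  ##...|#  b24=1 t=3,i=2
  #.###|#  b23=1 t=0,i=3
  #.##.|.  b22=0 t=1,i=5
  #.#.#|.  b21=0 t=2,i=2
  #.#..|#  b20=1 t=0,i=15
  #..##|#  b19=1 t=0,i=8
  #..#.|#  b18=1 t=0,i=12
  #...#|#  b17=1 t=0,i=17
  #....|#  b16=1 t=3,i=3
  .####|.  b15=0 t=0,i=4
  .###.|.  b14=0 t=1,i=9
  .##.#|#  b13=1 t=0,i=1
  .##..|#  b12=1 t=0,i=10
  .#.##|.  b11=0 t=2,i=5
  .#.#.|.  b10=0 t=0,i=14
  .#..#|#  b9=1 t=1,i=13
  .#...|#  b8=1 t=0,i=16
  ..###|#  b7=1 t=1,i=15
  ..##.|#  b6=1 t=0,i=0
  ..#.#|.  b5=0 t=0,i=13
  ..#..|.  b4=0 t=9,i=1
  ...##|.  b3=0 t=0,i=18
  ...#.|#  b2=1 t=3,i=5
  ....#|.  b1=0 t=3,i=4
  .....|.  b0=0 t=4,i=8
  bits 11011101100111110011001111000100 = 3718198212

3718198212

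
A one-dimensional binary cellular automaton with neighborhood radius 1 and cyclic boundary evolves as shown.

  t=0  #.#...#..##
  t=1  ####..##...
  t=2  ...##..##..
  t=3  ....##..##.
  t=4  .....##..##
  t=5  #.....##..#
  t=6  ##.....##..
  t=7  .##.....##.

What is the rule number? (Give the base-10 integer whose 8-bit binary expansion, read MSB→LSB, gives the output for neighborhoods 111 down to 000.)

116

  [7] ### => .  t=0,i=10
  [6] ##. => #  t=0,i=0
  [5] #.# => #  t=0,i=1
  [4] #.. => #  t=0,i=3
  [3] .## => .  t=0,i=9
  [2] .#. => #  t=0,i=2
  [1] ..# => .  t=0,i=5
  [0] ... => .  t=0,i=4
  bits 01110100 = 116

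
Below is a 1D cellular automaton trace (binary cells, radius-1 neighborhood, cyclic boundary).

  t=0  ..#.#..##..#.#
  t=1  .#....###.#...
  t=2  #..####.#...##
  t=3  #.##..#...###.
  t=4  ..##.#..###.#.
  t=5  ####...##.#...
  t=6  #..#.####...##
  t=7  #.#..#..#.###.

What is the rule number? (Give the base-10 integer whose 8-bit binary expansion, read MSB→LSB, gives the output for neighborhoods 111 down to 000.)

75

  nb ###: next=.  (t=1,i=7, bit7=0)
  nb ##.: next=#  (t=0,i=8, bit6=1)
  nb #.#: next=.  (t=0,i=3, bit5=0)
  nb #..: next=.  (t=0,i=0, bit4=0)
  nb .##: next=#  (t=0,i=7, bit3=1)
  nb .#.: next=.  (t=0,i=2, bit2=0)
  nb ..#: next=#  (t=0,i=1, bit1=1)
  nb ...: next=#  (t=1,i=3, bit0=1)
  bits 01001011 = 75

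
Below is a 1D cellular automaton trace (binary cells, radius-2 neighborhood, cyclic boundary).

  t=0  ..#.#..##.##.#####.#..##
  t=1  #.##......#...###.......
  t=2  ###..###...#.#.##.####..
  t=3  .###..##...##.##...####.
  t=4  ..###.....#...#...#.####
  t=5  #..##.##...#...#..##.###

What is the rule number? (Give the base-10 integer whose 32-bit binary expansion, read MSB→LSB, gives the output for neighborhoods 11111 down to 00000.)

  #####|#  b31=1 t=0,i=15
  ####.|#  b30=1 t=0,i=16
  ###.#|.  b29=0 t=0,i=17
  ###..|#  b28=1 t=1,i=16
  ##.##|.  b27=0 t=0,i=9
  ##.#.|.  b26=0 t=0,i=18
  ##..#|#  b25=1 t=0,i=0
  ##...|.  b24=0 t=1,i=4
  #.###|.  b23=0 t=0,i=13
  #.##.|#  b22=1 t=0,i=10
  #.#.#|.  b21=0 t=2,i=13
  #.#..|.  b20=0 t=0,i=4
  #..##|.  b19=0 t=0,i=6
  #..#.|.  b18=0 t=0,i=1
  #...#|.  b17=0 t=1,i=12
  #....|#  b16=1 t=1,i=5
  .####|#  b15=1 t=0,i=14
  .###.|#  b14=1 t=1,i=15
  .##.#|.  b13=0 t=0,i=8
  .##..|.  b12=0 t=0,i=23
  .#.##|#  b11=1 t=1,i=1
  .#.#.|#  b10=1 t=0,i=3
  .#..#|.  b9=0 t=0,i=5
  .#...|#  b8=1 t=1,i=11
  ..###|.  b7=0 t=1,i=14
  ..##.|.  b6=0 t=0,i=7
  ..#.#|#  b5=1 t=0,i=2
  ..#..|.  b4=0 t=1,i=10
  ...##|#  b3=1 t=1,i=13
  ...#.|.  b2=0 t=1,i=9
  ....#|.  b1=0 t=1,i=8
  .....|#  b0=1 t=1,i=6
  bits 11010010010000011100110100101001 = 3527527721

3527527721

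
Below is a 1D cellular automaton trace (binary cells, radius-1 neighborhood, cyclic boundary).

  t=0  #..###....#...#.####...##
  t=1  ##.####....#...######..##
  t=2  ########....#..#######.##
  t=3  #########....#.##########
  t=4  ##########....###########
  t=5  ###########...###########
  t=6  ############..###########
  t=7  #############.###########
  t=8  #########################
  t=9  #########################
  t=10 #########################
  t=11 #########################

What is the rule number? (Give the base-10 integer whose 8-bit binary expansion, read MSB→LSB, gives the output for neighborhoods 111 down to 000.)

248

  ###|#  b7=1 t=0,i=4
  ##.|#  b6=1 t=0,i=0
  #.#|#  b5=1 t=0,i=15
  #..|#  b4=1 t=0,i=1
  .##|#  b3=1 t=0,i=3
  .#.|.  b2=0 t=0,i=10
  ..#|.  b1=0 t=0,i=2
  ...|.  b0=0 t=0,i=7
  bits 11111000 = 248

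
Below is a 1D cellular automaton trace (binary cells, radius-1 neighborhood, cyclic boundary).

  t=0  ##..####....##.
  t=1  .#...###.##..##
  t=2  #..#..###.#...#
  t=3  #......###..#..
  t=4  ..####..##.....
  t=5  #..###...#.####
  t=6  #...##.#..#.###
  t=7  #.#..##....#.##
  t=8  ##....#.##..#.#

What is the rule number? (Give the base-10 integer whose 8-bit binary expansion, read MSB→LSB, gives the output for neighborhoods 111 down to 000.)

  [7] ### => #  t=0,i=5
  [6] ##. => #  t=0,i=1
  [5] #.# => #  t=0,i=14
  [4] #.. => .  t=0,i=2
  [3] .## => .  t=0,i=0
  [2] .#. => .  t=1,i=1
  [1] ..# => .  t=0,i=3
  [0] ... => #  t=0,i=9
  bits 11100001 = 225

225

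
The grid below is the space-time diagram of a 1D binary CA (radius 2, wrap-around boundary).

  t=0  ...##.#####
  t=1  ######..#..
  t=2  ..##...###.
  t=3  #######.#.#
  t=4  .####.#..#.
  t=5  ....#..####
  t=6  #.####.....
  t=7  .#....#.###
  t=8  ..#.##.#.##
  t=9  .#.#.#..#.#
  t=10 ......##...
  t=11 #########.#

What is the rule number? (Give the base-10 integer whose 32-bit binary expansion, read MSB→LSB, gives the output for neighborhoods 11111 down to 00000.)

2835774303

  #####|#  b31=1 t=0,i=8
  ####.|.  b30=0 t=0,i=9
  ###.#|#  b29=1 t=3,i=6
  ###..|.  b28=0 t=0,i=10
  ##.##|#  b27=1 t=0,i=5
  ##.#.|.  b26=0 t=3,i=7
  ##..#|.  b25=0 t=1,i=6
  ##...|#  b24=1 t=0,i=0
  #.###|.  b23=0 t=0,i=6
  #.##.|.  b22=0 t=8,i=4
  #.#.#|.  b21=0 t=3,i=8
  #.#..|.  b20=0 t=4,i=6
  #..##|.  b19=0 t=1,i=10
  #..#.|#  b18=1 t=1,i=7
  #...#|#  b17=1 t=0,i=1
  #....|.  b16=0 t=5,i=1
  .####|.  b15=0 t=0,i=7
  .###.|#  b14=1 t=2,i=8
  .##.#|#  b13=1 t=0,i=4
  .##..|#  b12=1 t=2,i=3
  .#.##|#  b11=1 t=3,i=9
  .#.#.|.  b10=0 t=9,i=0
  .#..#|#  b9=1 t=1,i=9
  .#...|#  b8=1 t=7,i=2
  ..###|.  b7=0 t=1,i=0
  ..##.|#  b6=1 t=0,i=3
  ..#.#|.  b5=0 t=6,i=0
  ..#..|#  b4=1 t=1,i=8
  ...##|#  b3=1 t=0,i=2
  ...#.|#  b2=1 t=5,i=3
  ....#|#  b1=1 t=5,i=2
  .....|#  b0=1 t=6,i=8
  bits 10101001000001100111101101011111 = 2835774303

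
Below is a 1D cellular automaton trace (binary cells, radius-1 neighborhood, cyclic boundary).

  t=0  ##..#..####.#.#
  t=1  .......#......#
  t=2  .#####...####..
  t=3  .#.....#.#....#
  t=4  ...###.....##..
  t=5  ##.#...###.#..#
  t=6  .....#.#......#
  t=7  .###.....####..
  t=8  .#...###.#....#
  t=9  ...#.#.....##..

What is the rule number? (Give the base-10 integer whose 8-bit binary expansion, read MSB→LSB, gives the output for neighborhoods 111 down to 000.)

  nb ###: next=.  (t=0,i=0, bit7=0)
  nb ##.: next=.  (t=0,i=1, bit6=0)
  nb #.#: next=.  (t=0,i=11, bit5=0)
  nb #..: next=.  (t=0,i=2, bit4=0)
  nb .##: next=#  (t=0,i=7, bit3=1)
  nb .#.: next=.  (t=0,i=4, bit2=0)
  nb ..#: next=.  (t=0,i=3, bit1=0)
  nb ...: next=#  (t=1,i=1, bit0=1)
  bits 00001001 = 9

9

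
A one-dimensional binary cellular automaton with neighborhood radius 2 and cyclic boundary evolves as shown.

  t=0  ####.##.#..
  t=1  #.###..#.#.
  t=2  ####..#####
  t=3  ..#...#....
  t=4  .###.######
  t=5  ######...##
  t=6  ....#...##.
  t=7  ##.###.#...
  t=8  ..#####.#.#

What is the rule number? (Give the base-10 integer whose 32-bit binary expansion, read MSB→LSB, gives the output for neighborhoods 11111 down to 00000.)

  #####|.  b31=0 t=2,i=0
  ####.|#  b30=1 t=0,i=2
  ###.#|#  b29=1 t=0,i=3
  ###..|.  b28=0 t=1,i=4
  ##.##|#  b27=1 t=0,i=4
  ##.#.|#  b26=1 t=0,i=7
  ##..#|.  b25=0 t=1,i=5
  ##...|.  b24=0 t=5,i=6
  #.###|#  b23=1 t=1,i=2
  #.##.|.  b22=0 t=0,i=5
  #.#.#|#  b21=1 t=1,i=0
  #.#..|.  b20=0 t=0,i=8
  #..##|.  b19=0 t=0,i=10
  #..#.|#  b18=1 t=1,i=6
  #...#|.  b17=0 t=3,i=4
  #....|#  b16=1 t=3,i=8
  .####|.  b15=0 t=0,i=1
  .###.|#  b14=1 t=1,i=3
  .##.#|.  b13=0 t=0,i=6
  .##..|.  b12=0 t=6,i=9
  .#.##|#  b11=1 t=1,i=1
  .#.#.|#  b10=1 t=1,i=8
  .#..#|#  b9=1 t=0,i=9
  .#...|#  b8=1 t=3,i=3
  ..###|#  b7=1 t=0,i=0
  ..##.|.  b6=0 t=6,i=8
  ..#.#|#  b5=1 t=1,i=7
  ..#..|#  b4=1 t=3,i=2
  ...##|#  b3=1 t=5,i=8
  ...#.|#  b2=1 t=3,i=1
  ....#|.  b1=0 t=3,i=0
  .....|#  b0=1 t=3,i=9
  bits 01101100101001010100111110111101 = 1822773181

1822773181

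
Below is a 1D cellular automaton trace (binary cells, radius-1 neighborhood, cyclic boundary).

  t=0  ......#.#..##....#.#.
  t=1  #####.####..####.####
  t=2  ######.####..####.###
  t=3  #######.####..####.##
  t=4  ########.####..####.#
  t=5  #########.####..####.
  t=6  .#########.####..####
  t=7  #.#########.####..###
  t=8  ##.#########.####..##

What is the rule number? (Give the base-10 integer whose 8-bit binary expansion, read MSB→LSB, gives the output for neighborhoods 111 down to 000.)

  ###|#  b7=1 t=1,i=0
  ##.|#  b6=1 t=0,i=12
  #.#|#  b5=1 t=0,i=7
  #..|#  b4=1 t=0,i=9
  .##|.  b3=0 t=0,i=11
  .#.|#  b2=1 t=0,i=6
  ..#|.  b1=0 t=0,i=5
  ...|#  b0=1 t=0,i=0
  bits 11110101 = 245

245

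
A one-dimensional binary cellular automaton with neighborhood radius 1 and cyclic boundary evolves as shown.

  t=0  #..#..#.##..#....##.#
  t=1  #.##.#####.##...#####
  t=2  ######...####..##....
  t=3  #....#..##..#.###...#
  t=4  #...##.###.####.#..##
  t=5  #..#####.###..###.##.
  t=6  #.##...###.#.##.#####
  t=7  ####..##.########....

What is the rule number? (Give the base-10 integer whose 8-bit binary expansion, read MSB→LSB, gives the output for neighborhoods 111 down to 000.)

  nb ###: next=.  (t=1,i=6, bit7=0)
  nb ##.: next=#  (t=0,i=0, bit6=1)
  nb #.#: next=#  (t=0,i=7, bit5=1)
  nb #..: next=.  (t=0,i=1, bit4=0)
  nb .##: next=#  (t=0,i=8, bit3=1)
  nb .#.: next=#  (t=0,i=3, bit2=1)
  nb ..#: next=#  (t=0,i=2, bit1=1)
  nb ...: next=.  (t=0,i=14, bit0=0)
  bits 01101110 = 110

110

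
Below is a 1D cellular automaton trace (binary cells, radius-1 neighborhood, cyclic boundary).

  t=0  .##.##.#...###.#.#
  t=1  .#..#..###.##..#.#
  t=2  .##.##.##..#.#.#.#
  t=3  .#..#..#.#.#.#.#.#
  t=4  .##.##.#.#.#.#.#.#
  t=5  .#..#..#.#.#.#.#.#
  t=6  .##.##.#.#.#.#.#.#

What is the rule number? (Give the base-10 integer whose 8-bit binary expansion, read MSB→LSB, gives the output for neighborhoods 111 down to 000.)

157

  [7] ### => #  t=0,i=12
  [6] ##. => .  t=0,i=2
  [5] #.# => .  t=0,i=0
  [4] #.. => #  t=0,i=8
  [3] .## => #  t=0,i=1
  [2] .#. => #  t=0,i=7
  [1] ..# => .  t=0,i=10
  [0] ... => #  t=0,i=9
  bits 10011101 = 157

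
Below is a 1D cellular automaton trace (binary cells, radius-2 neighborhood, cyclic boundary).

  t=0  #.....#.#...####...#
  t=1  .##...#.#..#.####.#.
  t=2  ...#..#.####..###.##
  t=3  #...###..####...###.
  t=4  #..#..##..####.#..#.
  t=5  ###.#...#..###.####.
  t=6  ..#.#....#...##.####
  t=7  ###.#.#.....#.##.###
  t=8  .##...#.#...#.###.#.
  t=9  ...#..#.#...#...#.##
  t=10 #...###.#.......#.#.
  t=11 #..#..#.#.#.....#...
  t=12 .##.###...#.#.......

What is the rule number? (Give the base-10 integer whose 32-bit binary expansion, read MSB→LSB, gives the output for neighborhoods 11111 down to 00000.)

  [31] ##### => .  t=7,i=0
  [30] ####. => #  t=0,i=14
  [29] ###.# => #  t=1,i=16
  [28] ###.. => #  t=0,i=15
  [27] ##.## => #  t=2,i=17
  [26] ##.#. => .  t=1,i=17
  [25] ##..# => #  t=2,i=12
  [24] ##... => #  t=0,i=1
  [23] #.### => .  t=1,i=13
  [22] #.##. => #  t=2,i=18
  [21] #.#.# => .  t=7,i=4
  [20] #.#.. => #  t=0,i=8
  [19] #..## => .  t=1,i=0
  [18] #..#. => #  t=1,i=10
  [17] #...# => .  t=0,i=10
  [16] #.... => #  t=0,i=2
  [15] .#### => #  t=0,i=13
  [14] .###. => .  t=2,i=15
  [13] .##.# => #  t=6,i=14
  [12] .##.. => .  t=0,i=0
  [11] .#.## => .  t=1,i=12
  [10] .#.#. => .  t=0,i=7
  [9] .#..# => #  t=1,i=9
  [8] .#... => .  t=0,i=9
  [7] ..### => .  t=0,i=12
  [6] ..##. => .  t=0,i=19
  [5] ..#.# => #  t=0,i=6
  [4] ..#.. => .  t=2,i=3
  [3] ...## => #  t=0,i=11
  [2] ...#. => .  t=0,i=5
  [1] ....# => .  t=0,i=4
  [0] ..... => .  t=0,i=3
  bits 01111011010101011010001000101000 = 2069209640

2069209640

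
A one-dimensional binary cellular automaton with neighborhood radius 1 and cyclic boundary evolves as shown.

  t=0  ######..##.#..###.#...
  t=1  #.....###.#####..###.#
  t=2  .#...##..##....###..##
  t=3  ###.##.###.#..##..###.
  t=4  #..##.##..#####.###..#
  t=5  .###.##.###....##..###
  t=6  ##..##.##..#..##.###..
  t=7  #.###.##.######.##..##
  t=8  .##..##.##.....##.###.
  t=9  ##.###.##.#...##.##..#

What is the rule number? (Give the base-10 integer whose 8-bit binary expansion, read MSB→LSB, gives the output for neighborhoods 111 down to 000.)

  ### -> .   bit 7 = 0  t=0,i=1
  ##. -> .   bit 6 = 0  t=0,i=5
  #.# -> #   bit 5 = 1  t=0,i=10
  #.. -> #   bit 4 = 1  t=0,i=6
  .## -> #   bit 3 = 1  t=0,i=0
  .#. -> #   bit 2 = 1  t=0,i=11
  ..# -> #   bit 1 = 1  t=0,i=7
  ... -> .   bit 0 = 0  t=0,i=20
  bits 00111110 = 62

62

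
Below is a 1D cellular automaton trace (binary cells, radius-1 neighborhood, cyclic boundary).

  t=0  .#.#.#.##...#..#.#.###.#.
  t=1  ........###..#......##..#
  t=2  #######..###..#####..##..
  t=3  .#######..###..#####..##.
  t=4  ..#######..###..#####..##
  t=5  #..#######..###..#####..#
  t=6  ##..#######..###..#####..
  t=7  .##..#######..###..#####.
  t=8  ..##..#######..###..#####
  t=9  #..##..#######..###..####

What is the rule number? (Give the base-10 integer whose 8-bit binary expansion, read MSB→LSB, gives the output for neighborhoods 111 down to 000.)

  ### -> #   bit 7 = 1  t=0,i=20
  ##. -> #   bit 6 = 1  t=0,i=8
  #.# -> .   bit 5 = 0  t=0,i=2
  #.. -> #   bit 4 = 1  t=0,i=9
  .## -> .   bit 3 = 0  t=0,i=7
  .#. -> .   bit 2 = 0  t=0,i=1
  ..# -> .   bit 1 = 0  t=0,i=0
  ... -> #   bit 0 = 1  t=0,i=10
  bits 11010001 = 209

209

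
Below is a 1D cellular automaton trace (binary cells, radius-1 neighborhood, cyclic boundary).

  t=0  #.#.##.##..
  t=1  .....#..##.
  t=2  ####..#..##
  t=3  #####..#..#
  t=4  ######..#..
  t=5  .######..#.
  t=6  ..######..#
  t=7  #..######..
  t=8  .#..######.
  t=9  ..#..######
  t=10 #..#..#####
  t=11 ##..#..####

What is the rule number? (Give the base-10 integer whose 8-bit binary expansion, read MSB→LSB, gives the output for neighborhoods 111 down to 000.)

  ### -> #   bit 7 = 1  t=2,i=0
  ##. -> #   bit 6 = 1  t=0,i=5
  #.# -> .   bit 5 = 0  t=0,i=1
  #.. -> #   bit 4 = 1  t=0,i=9
  .## -> .   bit 3 = 0  t=0,i=4
  .#. -> .   bit 2 = 0  t=0,i=0
  ..# -> .   bit 1 = 0  t=0,i=10
  ... -> #   bit 0 = 1  t=1,i=0
  bits 11010001 = 209

209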